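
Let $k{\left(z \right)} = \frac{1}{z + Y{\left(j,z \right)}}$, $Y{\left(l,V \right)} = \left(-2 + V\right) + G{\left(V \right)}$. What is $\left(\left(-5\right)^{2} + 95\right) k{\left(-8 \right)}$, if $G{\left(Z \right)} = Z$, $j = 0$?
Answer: $- \frac{60}{13} \approx -4.6154$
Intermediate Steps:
$Y{\left(l,V \right)} = -2 + 2 V$ ($Y{\left(l,V \right)} = \left(-2 + V\right) + V = -2 + 2 V$)
$k{\left(z \right)} = \frac{1}{-2 + 3 z}$ ($k{\left(z \right)} = \frac{1}{z + \left(-2 + 2 z\right)} = \frac{1}{-2 + 3 z}$)
$\left(\left(-5\right)^{2} + 95\right) k{\left(-8 \right)} = \frac{\left(-5\right)^{2} + 95}{-2 + 3 \left(-8\right)} = \frac{25 + 95}{-2 - 24} = \frac{120}{-26} = 120 \left(- \frac{1}{26}\right) = - \frac{60}{13}$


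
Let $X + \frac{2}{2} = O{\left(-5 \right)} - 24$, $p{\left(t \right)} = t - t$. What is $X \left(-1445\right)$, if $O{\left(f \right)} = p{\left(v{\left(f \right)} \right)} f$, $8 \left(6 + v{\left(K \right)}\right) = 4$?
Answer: $36125$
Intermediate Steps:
$v{\left(K \right)} = - \frac{11}{2}$ ($v{\left(K \right)} = -6 + \frac{1}{8} \cdot 4 = -6 + \frac{1}{2} = - \frac{11}{2}$)
$p{\left(t \right)} = 0$
$O{\left(f \right)} = 0$ ($O{\left(f \right)} = 0 f = 0$)
$X = -25$ ($X = -1 + \left(0 - 24\right) = -1 - 24 = -25$)
$X \left(-1445\right) = \left(-25\right) \left(-1445\right) = 36125$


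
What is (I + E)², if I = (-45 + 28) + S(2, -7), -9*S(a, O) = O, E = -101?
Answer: 1113025/81 ≈ 13741.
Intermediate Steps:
S(a, O) = -O/9
I = -146/9 (I = (-45 + 28) - ⅑*(-7) = -17 + 7/9 = -146/9 ≈ -16.222)
(I + E)² = (-146/9 - 101)² = (-1055/9)² = 1113025/81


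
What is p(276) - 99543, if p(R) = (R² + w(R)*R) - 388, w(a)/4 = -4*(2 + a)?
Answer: -1251403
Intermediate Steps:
w(a) = -32 - 16*a (w(a) = 4*(-4*(2 + a)) = 4*(-8 - 4*a) = -32 - 16*a)
p(R) = -388 + R² + R*(-32 - 16*R) (p(R) = (R² + (-32 - 16*R)*R) - 388 = (R² + R*(-32 - 16*R)) - 388 = -388 + R² + R*(-32 - 16*R))
p(276) - 99543 = (-388 + 276² - 16*276*(2 + 276)) - 99543 = (-388 + 76176 - 16*276*278) - 99543 = (-388 + 76176 - 1227648) - 99543 = -1151860 - 99543 = -1251403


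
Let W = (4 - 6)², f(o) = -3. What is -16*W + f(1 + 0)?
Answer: -67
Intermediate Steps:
W = 4 (W = (-2)² = 4)
-16*W + f(1 + 0) = -16*4 - 3 = -64 - 3 = -67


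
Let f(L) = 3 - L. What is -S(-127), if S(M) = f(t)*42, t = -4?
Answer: -294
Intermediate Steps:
S(M) = 294 (S(M) = (3 - 1*(-4))*42 = (3 + 4)*42 = 7*42 = 294)
-S(-127) = -1*294 = -294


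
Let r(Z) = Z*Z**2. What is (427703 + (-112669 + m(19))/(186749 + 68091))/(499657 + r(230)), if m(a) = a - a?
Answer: 36331906617/1075990289960 ≈ 0.033766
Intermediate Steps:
m(a) = 0
r(Z) = Z**3
(427703 + (-112669 + m(19))/(186749 + 68091))/(499657 + r(230)) = (427703 + (-112669 + 0)/(186749 + 68091))/(499657 + 230**3) = (427703 - 112669/254840)/(499657 + 12167000) = (427703 - 112669*1/254840)/12666657 = (427703 - 112669/254840)*(1/12666657) = (108995719851/254840)*(1/12666657) = 36331906617/1075990289960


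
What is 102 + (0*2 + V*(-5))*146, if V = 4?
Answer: -2818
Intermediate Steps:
102 + (0*2 + V*(-5))*146 = 102 + (0*2 + 4*(-5))*146 = 102 + (0 - 20)*146 = 102 - 20*146 = 102 - 2920 = -2818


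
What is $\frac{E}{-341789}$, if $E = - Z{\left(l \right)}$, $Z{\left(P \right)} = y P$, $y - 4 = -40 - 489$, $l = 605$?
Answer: $- \frac{45375}{48827} \approx -0.9293$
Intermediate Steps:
$y = -525$ ($y = 4 - 529 = -525$)
$Z{\left(P \right)} = - 525 P$
$E = 317625$ ($E = - \left(-525\right) 605 = \left(-1\right) \left(-317625\right) = 317625$)
$\frac{E}{-341789} = \frac{317625}{-341789} = 317625 \left(- \frac{1}{341789}\right) = - \frac{45375}{48827}$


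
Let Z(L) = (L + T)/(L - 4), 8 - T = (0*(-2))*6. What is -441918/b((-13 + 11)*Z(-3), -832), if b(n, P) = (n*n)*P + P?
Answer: 10826991/61984 ≈ 174.67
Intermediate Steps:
T = 8 (T = 8 - 0*(-2)*6 = 8 - 0*6 = 8 - 1*0 = 8 + 0 = 8)
Z(L) = (8 + L)/(-4 + L) (Z(L) = (L + 8)/(L - 4) = (8 + L)/(-4 + L))
b(n, P) = P + P*n² (b(n, P) = n²*P + P = P*n² + P = P + P*n²)
-441918/b((-13 + 11)*Z(-3), -832) = -441918*(-1/(832*(1 + ((-13 + 11)*((8 - 3)/(-4 - 3)))²))) = -441918*(-1/(832*(1 + (-2*5/(-7))²))) = -441918*(-1/(832*(1 + (-(-2)*5/7)²))) = -441918*(-1/(832*(1 + (-2*(-5/7))²))) = -441918*(-1/(832*(1 + (10/7)²))) = -441918*(-1/(832*(1 + 100/49))) = -441918/((-832*149/49)) = -441918/(-123968/49) = -441918*(-49/123968) = 10826991/61984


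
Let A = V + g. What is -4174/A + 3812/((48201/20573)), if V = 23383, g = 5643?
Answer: 1138070922101/699541113 ≈ 1626.9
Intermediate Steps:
A = 29026 (A = 23383 + 5643 = 29026)
-4174/A + 3812/((48201/20573)) = -4174/29026 + 3812/((48201/20573)) = -4174*1/29026 + 3812/((48201*(1/20573))) = -2087/14513 + 3812/(48201/20573) = -2087/14513 + 3812*(20573/48201) = -2087/14513 + 78424276/48201 = 1138070922101/699541113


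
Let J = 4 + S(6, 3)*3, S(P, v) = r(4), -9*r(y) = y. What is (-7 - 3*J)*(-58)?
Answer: 870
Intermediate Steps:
r(y) = -y/9
S(P, v) = -4/9 (S(P, v) = -⅑*4 = -4/9)
J = 8/3 (J = 4 - 4/9*3 = 4 - 4/3 = 8/3 ≈ 2.6667)
(-7 - 3*J)*(-58) = (-7 - 3*8/3)*(-58) = (-7 - 8)*(-58) = -15*(-58) = 870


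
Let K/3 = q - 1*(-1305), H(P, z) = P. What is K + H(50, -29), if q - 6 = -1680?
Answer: -1057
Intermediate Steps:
q = -1674 (q = 6 - 1680 = -1674)
K = -1107 (K = 3*(-1674 - 1*(-1305)) = 3*(-1674 + 1305) = 3*(-369) = -1107)
K + H(50, -29) = -1107 + 50 = -1057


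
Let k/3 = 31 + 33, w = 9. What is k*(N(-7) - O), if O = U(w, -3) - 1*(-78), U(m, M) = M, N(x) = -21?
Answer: -18432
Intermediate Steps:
O = 75 (O = -3 - 1*(-78) = -3 + 78 = 75)
k = 192 (k = 3*(31 + 33) = 3*64 = 192)
k*(N(-7) - O) = 192*(-21 - 1*75) = 192*(-21 - 75) = 192*(-96) = -18432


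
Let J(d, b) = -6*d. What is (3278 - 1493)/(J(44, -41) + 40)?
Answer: -255/32 ≈ -7.9688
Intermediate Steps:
(3278 - 1493)/(J(44, -41) + 40) = (3278 - 1493)/(-6*44 + 40) = 1785/(-264 + 40) = 1785/(-224) = 1785*(-1/224) = -255/32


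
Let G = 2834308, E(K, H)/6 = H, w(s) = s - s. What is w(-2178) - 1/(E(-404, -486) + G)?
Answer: -1/2831392 ≈ -3.5318e-7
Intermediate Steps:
w(s) = 0
E(K, H) = 6*H
w(-2178) - 1/(E(-404, -486) + G) = 0 - 1/(6*(-486) + 2834308) = 0 - 1/(-2916 + 2834308) = 0 - 1/2831392 = -1/2831392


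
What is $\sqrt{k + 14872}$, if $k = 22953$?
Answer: $5 \sqrt{1513} \approx 194.49$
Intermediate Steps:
$\sqrt{k + 14872} = \sqrt{22953 + 14872} = \sqrt{37825} = 5 \sqrt{1513}$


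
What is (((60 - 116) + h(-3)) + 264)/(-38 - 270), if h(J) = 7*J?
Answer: -17/28 ≈ -0.60714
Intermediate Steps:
(((60 - 116) + h(-3)) + 264)/(-38 - 270) = (((60 - 116) + 7*(-3)) + 264)/(-38 - 270) = ((-56 - 21) + 264)/(-308) = (-77 + 264)*(-1/308) = 187*(-1/308) = -17/28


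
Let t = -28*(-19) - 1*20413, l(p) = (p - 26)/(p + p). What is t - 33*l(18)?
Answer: -59621/3 ≈ -19874.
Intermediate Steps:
l(p) = (-26 + p)/(2*p) (l(p) = (-26 + p)/((2*p)) = (-26 + p)*(1/(2*p)) = (-26 + p)/(2*p))
t = -19881 (t = 532 - 20413 = -19881)
t - 33*l(18) = -19881 - 33*(-26 + 18)/(2*18) = -19881 - 33*(-8)/(2*18) = -19881 - 33*(-2/9) = -19881 + 22/3 = -59621/3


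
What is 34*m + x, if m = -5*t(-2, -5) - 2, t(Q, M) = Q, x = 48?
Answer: 320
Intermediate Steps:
m = 8 (m = -5*(-2) - 2 = 10 - 2 = 8)
34*m + x = 34*8 + 48 = 272 + 48 = 320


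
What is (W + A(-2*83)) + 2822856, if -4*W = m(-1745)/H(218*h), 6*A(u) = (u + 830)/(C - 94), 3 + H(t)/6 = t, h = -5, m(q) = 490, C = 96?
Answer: 12341768431/4372 ≈ 2.8229e+6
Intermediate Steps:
H(t) = -18 + 6*t
A(u) = 415/6 + u/12 (A(u) = ((u + 830)/(96 - 94))/6 = ((830 + u)/2)/6 = ((830 + u)*(½))/6 = (415 + u/2)/6 = 415/6 + u/12)
W = 245/13116 (W = -245/(2*(-18 + 6*(218*(-5)))) = -245/(2*(-18 + 6*(-1090))) = -245/(2*(-18 - 6540)) = -245/(2*(-6558)) = -245*(-1)/(2*6558) = -¼*(-245/3279) = 245/13116 ≈ 0.018679)
(W + A(-2*83)) + 2822856 = (245/13116 + (415/6 + (-2*83)/12)) + 2822856 = (245/13116 + (415/6 + (1/12)*(-166))) + 2822856 = (245/13116 + (415/6 - 83/6)) + 2822856 = (245/13116 + 166/3) + 2822856 = 241999/4372 + 2822856 = 12341768431/4372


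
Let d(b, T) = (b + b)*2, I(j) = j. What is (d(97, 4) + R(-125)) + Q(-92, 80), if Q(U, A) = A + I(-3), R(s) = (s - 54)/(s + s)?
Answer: 116429/250 ≈ 465.72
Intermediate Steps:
R(s) = (-54 + s)/(2*s) (R(s) = (-54 + s)/((2*s)) = (-54 + s)*(1/(2*s)) = (-54 + s)/(2*s))
d(b, T) = 4*b (d(b, T) = (2*b)*2 = 4*b)
Q(U, A) = -3 + A (Q(U, A) = A - 3 = -3 + A)
(d(97, 4) + R(-125)) + Q(-92, 80) = (4*97 + (½)*(-54 - 125)/(-125)) + (-3 + 80) = (388 + (½)*(-1/125)*(-179)) + 77 = (388 + 179/250) + 77 = 97179/250 + 77 = 116429/250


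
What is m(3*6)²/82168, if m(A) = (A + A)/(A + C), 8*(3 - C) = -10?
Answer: 2592/81356591 ≈ 3.1860e-5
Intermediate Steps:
C = 17/4 (C = 3 - ⅛*(-10) = 3 + 5/4 = 17/4 ≈ 4.2500)
m(A) = 2*A/(17/4 + A) (m(A) = (A + A)/(A + 17/4) = (2*A)/(17/4 + A) = 2*A/(17/4 + A))
m(3*6)²/82168 = (8*(3*6)/(17 + 4*(3*6)))²/82168 = (8*18/(17 + 4*18))²*(1/82168) = (8*18/(17 + 72))²*(1/82168) = (8*18/89)²*(1/82168) = (8*18*(1/89))²*(1/82168) = (144/89)²*(1/82168) = (20736/7921)*(1/82168) = 2592/81356591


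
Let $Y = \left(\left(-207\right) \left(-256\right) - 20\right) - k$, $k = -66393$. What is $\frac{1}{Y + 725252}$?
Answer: $\frac{1}{844617} \approx 1.184 \cdot 10^{-6}$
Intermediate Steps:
$Y = 119365$ ($Y = \left(\left(-207\right) \left(-256\right) - 20\right) - -66393 = \left(52992 - 20\right) + 66393 = 52972 + 66393 = 119365$)
$\frac{1}{Y + 725252} = \frac{1}{119365 + 725252} = \frac{1}{844617}$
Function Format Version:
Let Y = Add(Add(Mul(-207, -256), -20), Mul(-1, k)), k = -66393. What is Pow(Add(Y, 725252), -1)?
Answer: Rational(1, 844617) ≈ 1.1840e-6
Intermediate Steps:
Y = 119365 (Y = Add(Add(Mul(-207, -256), -20), Mul(-1, -66393)) = Add(Add(52992, -20), 66393) = Add(52972, 66393) = 119365)
Pow(Add(Y, 725252), -1) = Pow(Add(119365, 725252), -1) = Pow(844617, -1) = Rational(1, 844617)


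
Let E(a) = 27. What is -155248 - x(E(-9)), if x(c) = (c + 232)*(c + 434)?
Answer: -274647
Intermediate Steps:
x(c) = (232 + c)*(434 + c)
-155248 - x(E(-9)) = -155248 - (100688 + 27² + 666*27) = -155248 - (100688 + 729 + 17982) = -155248 - 1*119399 = -155248 - 119399 = -274647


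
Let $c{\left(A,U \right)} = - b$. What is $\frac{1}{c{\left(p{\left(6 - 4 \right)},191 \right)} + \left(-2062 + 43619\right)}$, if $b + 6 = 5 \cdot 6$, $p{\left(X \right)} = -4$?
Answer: $\frac{1}{41533} \approx 2.4077 \cdot 10^{-5}$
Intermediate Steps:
$b = 24$ ($b = -6 + 5 \cdot 6 = -6 + 30 = 24$)
$c{\left(A,U \right)} = -24$ ($c{\left(A,U \right)} = \left(-1\right) 24 = -24$)
$\frac{1}{c{\left(p{\left(6 - 4 \right)},191 \right)} + \left(-2062 + 43619\right)} = \frac{1}{-24 + \left(-2062 + 43619\right)} = \frac{1}{-24 + 41557} = \frac{1}{41533}$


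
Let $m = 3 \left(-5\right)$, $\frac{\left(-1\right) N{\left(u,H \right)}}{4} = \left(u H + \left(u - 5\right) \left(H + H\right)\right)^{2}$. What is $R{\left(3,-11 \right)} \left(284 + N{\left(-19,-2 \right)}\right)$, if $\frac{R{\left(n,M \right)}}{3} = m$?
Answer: $3219300$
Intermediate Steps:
$N{\left(u,H \right)} = - 4 \left(H u + 2 H \left(-5 + u\right)\right)^{2}$ ($N{\left(u,H \right)} = - 4 \left(u H + \left(u - 5\right) \left(H + H\right)\right)^{2} = - 4 \left(H u + \left(-5 + u\right) 2 H\right)^{2} = - 4 \left(H u + 2 H \left(-5 + u\right)\right)^{2}$)
$m = -15$
$R{\left(n,M \right)} = -45$ ($R{\left(n,M \right)} = 3 \left(-15\right) = -45$)
$R{\left(3,-11 \right)} \left(284 + N{\left(-19,-2 \right)}\right) = - 45 \left(284 - 4 \left(-2\right)^{2} \left(-10 + 3 \left(-19\right)\right)^{2}\right) = - 45 \left(284 - 16 \left(-10 - 57\right)^{2}\right) = - 45 \left(284 - 16 \left(-67\right)^{2}\right) = - 45 \left(284 - 16 \cdot 4489\right) = - 45 \left(284 - 71824\right) = \left(-45\right) \left(-71540\right) = 3219300$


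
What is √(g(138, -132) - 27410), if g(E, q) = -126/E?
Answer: I*√14500373/23 ≈ 165.56*I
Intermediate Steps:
√(g(138, -132) - 27410) = √(-126/138 - 27410) = √(-126*1/138 - 27410) = √(-21/23 - 27410) = √(-630451/23) = I*√14500373/23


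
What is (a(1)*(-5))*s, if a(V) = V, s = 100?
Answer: -500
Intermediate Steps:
(a(1)*(-5))*s = (1*(-5))*100 = -5*100 = -500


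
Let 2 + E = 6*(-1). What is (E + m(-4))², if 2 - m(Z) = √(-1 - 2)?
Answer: (6 + I*√3)² ≈ 33.0 + 20.785*I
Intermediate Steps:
E = -8 (E = -2 + 6*(-1) = -2 - 6 = -8)
m(Z) = 2 - I*√3 (m(Z) = 2 - √(-1 - 2) = 2 - √(-3) = 2 - I*√3)
(E + m(-4))² = (-8 + (2 - I*√3))² = (-6 - I*√3)²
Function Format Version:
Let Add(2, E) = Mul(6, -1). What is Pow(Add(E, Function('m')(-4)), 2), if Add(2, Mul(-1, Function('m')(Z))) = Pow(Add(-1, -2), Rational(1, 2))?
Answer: Pow(Add(6, Mul(I, Pow(3, Rational(1, 2)))), 2) ≈ Add(33.000, Mul(20.785, I))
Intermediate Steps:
E = -8 (E = Add(-2, Mul(6, -1)) = Add(-2, -6) = -8)
Function('m')(Z) = Add(2, Mul(-1, I, Pow(3, Rational(1, 2)))) (Function('m')(Z) = Add(2, Mul(-1, Pow(Add(-1, -2), Rational(1, 2)))) = Add(2, Mul(-1, Pow(-3, Rational(1, 2)))) = Add(2, Mul(-1, Mul(I, Pow(3, Rational(1, 2))))) = Add(2, Mul(-1, I, Pow(3, Rational(1, 2)))))
Pow(Add(E, Function('m')(-4)), 2) = Pow(Add(-8, Add(2, Mul(-1, I, Pow(3, Rational(1, 2))))), 2) = Pow(Add(-6, Mul(-1, I, Pow(3, Rational(1, 2)))), 2)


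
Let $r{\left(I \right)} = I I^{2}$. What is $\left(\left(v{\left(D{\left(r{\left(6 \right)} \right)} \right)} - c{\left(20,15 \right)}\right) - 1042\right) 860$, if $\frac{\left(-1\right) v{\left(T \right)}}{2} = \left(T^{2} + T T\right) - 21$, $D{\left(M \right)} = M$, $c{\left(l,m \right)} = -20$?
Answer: $-161339440$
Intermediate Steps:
$r{\left(I \right)} = I^{3}$
$v{\left(T \right)} = 42 - 4 T^{2}$ ($v{\left(T \right)} = - 2 \left(\left(T^{2} + T T\right) - 21\right) = - 2 \left(\left(T^{2} + T^{2}\right) - 21\right) = - 2 \left(2 T^{2} - 21\right) = - 2 \left(-21 + 2 T^{2}\right) = 42 - 4 T^{2}$)
$\left(\left(v{\left(D{\left(r{\left(6 \right)} \right)} \right)} - c{\left(20,15 \right)}\right) - 1042\right) 860 = \left(\left(\left(42 - 4 \left(6^{3}\right)^{2}\right) - -20\right) - 1042\right) 860 = \left(\left(\left(42 - 4 \cdot 216^{2}\right) + 20\right) - 1042\right) 860 = \left(\left(\left(42 - 186624\right) + 20\right) - 1042\right) 860 = \left(\left(-186582 + 20\right) - 1042\right) 860 = \left(-186562 - 1042\right) 860 = \left(-187604\right) 860 = -161339440$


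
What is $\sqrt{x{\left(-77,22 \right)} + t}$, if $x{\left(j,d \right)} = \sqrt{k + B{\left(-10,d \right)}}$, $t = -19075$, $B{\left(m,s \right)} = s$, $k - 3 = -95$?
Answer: $\sqrt{-19075 + i \sqrt{70}} \approx 0.03 + 138.11 i$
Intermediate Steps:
$k = -92$ ($k = 3 - 95 = -92$)
$x{\left(j,d \right)} = \sqrt{-92 + d}$
$\sqrt{x{\left(-77,22 \right)} + t} = \sqrt{\sqrt{-92 + 22} - 19075} = \sqrt{\sqrt{-70} - 19075} = \sqrt{i \sqrt{70} - 19075} = \sqrt{-19075 + i \sqrt{70}}$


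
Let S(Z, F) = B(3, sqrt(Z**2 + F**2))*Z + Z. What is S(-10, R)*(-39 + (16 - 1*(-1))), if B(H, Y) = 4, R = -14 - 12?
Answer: 1100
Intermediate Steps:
R = -26
S(Z, F) = 5*Z (S(Z, F) = 4*Z + Z = 5*Z)
S(-10, R)*(-39 + (16 - 1*(-1))) = (5*(-10))*(-39 + (16 - 1*(-1))) = -50*(-39 + (16 + 1)) = -50*(-39 + 17) = -50*(-22) = 1100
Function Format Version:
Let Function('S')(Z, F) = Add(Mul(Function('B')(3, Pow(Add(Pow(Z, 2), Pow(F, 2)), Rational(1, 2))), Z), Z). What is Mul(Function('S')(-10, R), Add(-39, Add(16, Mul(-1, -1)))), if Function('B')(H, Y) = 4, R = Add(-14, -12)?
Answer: 1100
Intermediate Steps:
R = -26
Function('S')(Z, F) = Mul(5, Z) (Function('S')(Z, F) = Add(Mul(4, Z), Z) = Mul(5, Z))
Mul(Function('S')(-10, R), Add(-39, Add(16, Mul(-1, -1)))) = Mul(Mul(5, -10), Add(-39, Add(16, Mul(-1, -1)))) = Mul(-50, Add(-39, Add(16, 1))) = Mul(-50, Add(-39, 17)) = Mul(-50, -22) = 1100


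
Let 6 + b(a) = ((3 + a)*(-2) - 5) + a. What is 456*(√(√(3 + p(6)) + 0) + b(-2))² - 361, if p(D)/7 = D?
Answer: -361 + 456*(15 - √3*5^(¼))² ≈ 69867.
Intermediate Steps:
p(D) = 7*D
b(a) = -17 - a (b(a) = -6 + (((3 + a)*(-2) - 5) + a) = -6 + (((-6 - 2*a) - 5) + a) = -6 + ((-11 - 2*a) + a) = -6 + (-11 - a) = -17 - a)
456*(√(√(3 + p(6)) + 0) + b(-2))² - 361 = 456*(√(√(3 + 7*6) + 0) + (-17 - 1*(-2)))² - 361 = 456*(√(√(3 + 42) + 0) + (-17 + 2))² - 361 = 456*(√(√45 + 0) - 15)² - 361 = 456*(√(3*√5 + 0) - 15)² - 361 = 456*(√(3*√5) - 15)² - 361 = 456*(√3*5^(¼) - 15)² - 361 = 456*(-15 + √3*5^(¼))² - 361 = -361 + 456*(-15 + √3*5^(¼))²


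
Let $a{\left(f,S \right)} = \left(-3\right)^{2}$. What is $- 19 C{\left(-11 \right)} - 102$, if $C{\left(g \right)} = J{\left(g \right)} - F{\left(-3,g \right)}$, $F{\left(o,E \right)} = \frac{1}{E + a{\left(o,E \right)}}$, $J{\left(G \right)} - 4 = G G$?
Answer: $- \frac{4973}{2} \approx -2486.5$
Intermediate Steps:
$J{\left(G \right)} = 4 + G^{2}$ ($J{\left(G \right)} = 4 + G G = 4 + G^{2}$)
$a{\left(f,S \right)} = 9$
$F{\left(o,E \right)} = \frac{1}{9 + E}$ ($F{\left(o,E \right)} = \frac{1}{E + 9} = \frac{1}{9 + E}$)
$C{\left(g \right)} = 4 + g^{2} - \frac{1}{9 + g}$ ($C{\left(g \right)} = \left(4 + g^{2}\right) - \frac{1}{9 + g} = 4 + g^{2} - \frac{1}{9 + g}$)
$- 19 C{\left(-11 \right)} - 102 = - 19 \frac{-1 + \left(4 + \left(-11\right)^{2}\right) \left(9 - 11\right)}{9 - 11} - 102 = - 19 \frac{-1 + \left(4 + 121\right) \left(-2\right)}{-2} - 102 = - 19 \left(- \frac{-1 + 125 \left(-2\right)}{2}\right) - 102 = - 19 \left(- \frac{-1 - 250}{2}\right) - 102 = - 19 \left(\left(- \frac{1}{2}\right) \left(-251\right)\right) - 102 = \left(-19\right) \frac{251}{2} - 102 = - \frac{4769}{2} - 102 = - \frac{4973}{2}$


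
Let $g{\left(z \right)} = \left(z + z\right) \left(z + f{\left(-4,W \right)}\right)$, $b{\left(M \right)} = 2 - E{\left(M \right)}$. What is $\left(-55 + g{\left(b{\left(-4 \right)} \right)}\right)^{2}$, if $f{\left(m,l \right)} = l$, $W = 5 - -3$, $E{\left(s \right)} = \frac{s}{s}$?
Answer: $1369$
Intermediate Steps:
$E{\left(s \right)} = 1$
$W = 8$ ($W = 5 + 3 = 8$)
$b{\left(M \right)} = 1$ ($b{\left(M \right)} = 2 - 1 = 1$)
$g{\left(z \right)} = 2 z \left(8 + z\right)$ ($g{\left(z \right)} = \left(z + z\right) \left(z + 8\right) = 2 z \left(8 + z\right)$)
$\left(-55 + g{\left(b{\left(-4 \right)} \right)}\right)^{2} = \left(-55 + 2 \cdot 1 \left(8 + 1\right)\right)^{2} = \left(-55 + 2 \cdot 1 \cdot 9\right)^{2} = \left(-55 + 18\right)^{2} = \left(-37\right)^{2} = 1369$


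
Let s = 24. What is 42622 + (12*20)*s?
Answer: 48382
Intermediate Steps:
42622 + (12*20)*s = 42622 + (12*20)*24 = 42622 + 240*24 = 42622 + 5760 = 48382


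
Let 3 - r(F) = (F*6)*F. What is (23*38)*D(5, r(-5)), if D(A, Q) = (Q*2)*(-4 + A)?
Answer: -256956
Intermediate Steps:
r(F) = 3 - 6*F**2 (r(F) = 3 - F*6*F = 3 - 6*F*F = 3 - 6*F**2)
D(A, Q) = 2*Q*(-4 + A) (D(A, Q) = (2*Q)*(-4 + A) = 2*Q*(-4 + A))
(23*38)*D(5, r(-5)) = (23*38)*(2*(3 - 6*(-5)**2)*(-4 + 5)) = 874*(2*(3 - 6*25)*1) = 874*(2*(3 - 150)*1) = 874*(2*(-147)*1) = 874*(-294) = -256956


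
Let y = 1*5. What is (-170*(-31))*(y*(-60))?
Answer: -1581000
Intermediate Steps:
y = 5
(-170*(-31))*(y*(-60)) = (-170*(-31))*(5*(-60)) = 5270*(-300) = -1581000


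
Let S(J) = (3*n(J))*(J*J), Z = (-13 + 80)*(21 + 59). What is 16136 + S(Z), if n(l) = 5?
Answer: 430960136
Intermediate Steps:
Z = 5360 (Z = 67*80 = 5360)
S(J) = 15*J² (S(J) = (3*5)*(J*J) = 15*J²)
16136 + S(Z) = 16136 + 15*5360² = 16136 + 15*28729600 = 16136 + 430944000 = 430960136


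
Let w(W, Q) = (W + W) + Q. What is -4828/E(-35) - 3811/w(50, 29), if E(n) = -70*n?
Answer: -4979881/158025 ≈ -31.513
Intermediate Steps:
w(W, Q) = Q + 2*W (w(W, Q) = 2*W + Q = Q + 2*W)
-4828/E(-35) - 3811/w(50, 29) = -4828/((-70*(-35))) - 3811/(29 + 2*50) = -4828/2450 - 3811/(29 + 100) = -4828*1/2450 - 3811/129 = -2414/1225 - 3811*1/129 = -2414/1225 - 3811/129 = -4979881/158025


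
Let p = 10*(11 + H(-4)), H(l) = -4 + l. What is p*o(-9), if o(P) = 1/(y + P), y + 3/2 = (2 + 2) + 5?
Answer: -20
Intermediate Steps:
p = 30 (p = 10*(11 + (-4 - 4)) = 10*(11 - 8) = 10*3 = 30)
y = 15/2 (y = -3/2 + ((2 + 2) + 5) = -3/2 + (4 + 5) = -3/2 + 9 = 15/2 ≈ 7.5000)
o(P) = 1/(15/2 + P)
p*o(-9) = 30*(2/(15 + 2*(-9))) = 30*(2/(15 - 18)) = 30*(2/(-3)) = 30*(2*(-1/3)) = 30*(-2/3) = -20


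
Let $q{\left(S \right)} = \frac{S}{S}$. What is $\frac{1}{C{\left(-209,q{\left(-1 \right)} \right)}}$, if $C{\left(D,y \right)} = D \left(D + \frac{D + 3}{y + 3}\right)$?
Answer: $\frac{2}{108889} \approx 1.8367 \cdot 10^{-5}$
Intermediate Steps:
$q{\left(S \right)} = 1$
$C{\left(D,y \right)} = D \left(D + \frac{3 + D}{3 + y}\right)$
$\frac{1}{C{\left(-209,q{\left(-1 \right)} \right)}} = \frac{1}{\left(-209\right) \frac{1}{3 + 1} \left(3 + 4 \left(-209\right) - 209\right)} = \frac{1}{\left(-209\right) \frac{1}{4} \left(3 - 836 - 209\right)} = \frac{1}{\left(-209\right) \frac{1}{4} \left(-1042\right)} = \frac{1}{\frac{108889}{2}} = \frac{2}{108889}$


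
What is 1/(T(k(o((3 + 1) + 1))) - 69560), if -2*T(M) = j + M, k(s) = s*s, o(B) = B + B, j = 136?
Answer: -1/69678 ≈ -1.4352e-5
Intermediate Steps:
o(B) = 2*B
k(s) = s²
T(M) = -68 - M/2 (T(M) = -(136 + M)/2 = -68 - M/2)
1/(T(k(o((3 + 1) + 1))) - 69560) = 1/((-68 - 4*((3 + 1) + 1)²/2) - 69560) = 1/((-68 - 4*(4 + 1)²/2) - 69560) = 1/((-68 - (2*5)²/2) - 69560) = 1/((-68 - ½*10²) - 69560) = 1/((-68 - ½*100) - 69560) = 1/((-68 - 50) - 69560) = 1/(-118 - 69560) = 1/(-69678) = -1/69678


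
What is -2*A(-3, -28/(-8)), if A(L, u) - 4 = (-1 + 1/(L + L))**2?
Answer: -193/18 ≈ -10.722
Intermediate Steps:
A(L, u) = 4 + (-1 + 1/(2*L))**2 (A(L, u) = 4 + (-1 + 1/(L + L))**2 = 4 + (-1 + 1/(2*L))**2)
-2*A(-3, -28/(-8)) = -2*(5 - 1/(-3) + (1/4)/(-3)**2) = -2*(5 - 1*(-1/3) + (1/4)*(1/9)) = -2*(5 + 1/3 + 1/36) = -2*193/36 = -193/18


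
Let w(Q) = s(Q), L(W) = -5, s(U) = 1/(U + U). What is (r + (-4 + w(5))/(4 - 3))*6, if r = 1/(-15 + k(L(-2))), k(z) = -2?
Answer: -2019/85 ≈ -23.753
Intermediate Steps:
s(U) = 1/(2*U)
w(Q) = 1/(2*Q)
r = -1/17 (r = 1/(-15 - 2) = 1/(-17) = -1/17 ≈ -0.058824)
(r + (-4 + w(5))/(4 - 3))*6 = (-1/17 + (-4 + (½)/5)/(4 - 3))*6 = (-1/17 + (-4 + (½)*(⅕))/1)*6 = (-1/17 + (-4 + ⅒)*1)*6 = (-1/17 - 39/10*1)*6 = (-1/17 - 39/10)*6 = -673/170*6 = -2019/85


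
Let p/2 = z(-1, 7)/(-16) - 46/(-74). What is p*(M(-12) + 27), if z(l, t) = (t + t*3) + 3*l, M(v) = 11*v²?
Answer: -897327/296 ≈ -3031.5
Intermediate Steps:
z(l, t) = 3*l + 4*t (z(l, t) = (t + 3*t) + 3*l = 4*t + 3*l = 3*l + 4*t)
p = -557/296 (p = 2*((3*(-1) + 4*7)/(-16) - 46/(-74)) = 2*((-3 + 28)*(-1/16) - 46*(-1/74)) = 2*(25*(-1/16) + 23/37) = 2*(-25/16 + 23/37) = 2*(-557/592) = -557/296 ≈ -1.8818)
p*(M(-12) + 27) = -557*(11*(-12)² + 27)/296 = -557*(11*144 + 27)/296 = -557*(1584 + 27)/296 = -557/296*1611 = -897327/296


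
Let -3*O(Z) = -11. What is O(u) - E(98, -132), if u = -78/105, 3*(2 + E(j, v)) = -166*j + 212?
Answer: 16073/3 ≈ 5357.7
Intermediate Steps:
E(j, v) = 206/3 - 166*j/3 (E(j, v) = -2 + (-166*j + 212)/3 = -2 + (212 - 166*j)/3 = -2 + (212/3 - 166*j/3) = 206/3 - 166*j/3)
u = -26/35 (u = -78*1/105 = -26/35 ≈ -0.74286)
O(Z) = 11/3 (O(Z) = -⅓*(-11) = 11/3)
O(u) - E(98, -132) = 11/3 - (206/3 - 166/3*98) = 11/3 - (206/3 - 16268/3) = 11/3 - 1*(-5354) = 11/3 + 5354 = 16073/3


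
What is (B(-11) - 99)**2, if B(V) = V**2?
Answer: 484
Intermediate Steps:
(B(-11) - 99)**2 = ((-11)**2 - 99)**2 = (121 - 99)**2 = 22**2 = 484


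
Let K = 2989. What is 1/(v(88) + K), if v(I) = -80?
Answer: 1/2909 ≈ 0.00034376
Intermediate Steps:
1/(v(88) + K) = 1/(-80 + 2989) = 1/2909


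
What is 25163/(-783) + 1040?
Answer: 789157/783 ≈ 1007.9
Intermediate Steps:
25163/(-783) + 1040 = 25163*(-1/783) + 1040 = -25163/783 + 1040 = 789157/783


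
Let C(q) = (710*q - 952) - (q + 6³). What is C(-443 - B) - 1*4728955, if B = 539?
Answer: -5426361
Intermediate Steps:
C(q) = -1168 + 709*q (C(q) = (-952 + 710*q) - (q + 216) = (-952 + 710*q) - (216 + q) = (-952 + 710*q) + (-216 - q) = -1168 + 709*q)
C(-443 - B) - 1*4728955 = (-1168 + 709*(-443 - 1*539)) - 1*4728955 = (-1168 + 709*(-443 - 539)) - 4728955 = (-1168 + 709*(-982)) - 4728955 = (-1168 - 696238) - 4728955 = -697406 - 4728955 = -5426361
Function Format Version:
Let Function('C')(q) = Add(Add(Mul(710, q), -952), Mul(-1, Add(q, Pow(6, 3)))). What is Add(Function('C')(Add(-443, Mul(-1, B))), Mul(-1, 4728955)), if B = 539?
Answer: -5426361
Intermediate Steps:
Function('C')(q) = Add(-1168, Mul(709, q)) (Function('C')(q) = Add(Add(-952, Mul(710, q)), Mul(-1, Add(q, 216))) = Add(Add(-952, Mul(710, q)), Mul(-1, Add(216, q))) = Add(Add(-952, Mul(710, q)), Add(-216, Mul(-1, q))) = Add(-1168, Mul(709, q)))
Add(Function('C')(Add(-443, Mul(-1, B))), Mul(-1, 4728955)) = Add(Add(-1168, Mul(709, Add(-443, Mul(-1, 539)))), Mul(-1, 4728955)) = Add(Add(-1168, Mul(709, Add(-443, -539))), -4728955) = Add(Add(-1168, Mul(709, -982)), -4728955) = Add(Add(-1168, -696238), -4728955) = Add(-697406, -4728955) = -5426361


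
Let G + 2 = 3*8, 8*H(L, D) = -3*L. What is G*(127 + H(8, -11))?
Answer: 2728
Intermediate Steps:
H(L, D) = -3*L/8 (H(L, D) = (-3*L)/8 = -3*L/8)
G = 22 (G = -2 + 3*8 = -2 + 24 = 22)
G*(127 + H(8, -11)) = 22*(127 - 3/8*8) = 22*(127 - 3) = 22*124 = 2728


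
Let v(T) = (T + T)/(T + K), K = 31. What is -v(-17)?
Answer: 17/7 ≈ 2.4286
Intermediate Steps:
v(T) = 2*T/(31 + T) (v(T) = (T + T)/(T + 31) = (2*T)/(31 + T) = 2*T/(31 + T))
-v(-17) = -2*(-17)/(31 - 17) = -2*(-17)/14 = -1*(-17/7) = 17/7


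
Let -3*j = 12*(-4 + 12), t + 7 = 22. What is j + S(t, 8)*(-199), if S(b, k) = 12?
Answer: -2420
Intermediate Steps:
t = 15 (t = -7 + 22 = 15)
j = -32 (j = -4*(-4 + 12) = -4*8 = -1/3*96 = -32)
j + S(t, 8)*(-199) = -32 + 12*(-199) = -32 - 2388 = -2420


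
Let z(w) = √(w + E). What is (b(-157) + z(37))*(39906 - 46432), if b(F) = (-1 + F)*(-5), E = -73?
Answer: -5155540 - 39156*I ≈ -5.1555e+6 - 39156.0*I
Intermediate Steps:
z(w) = √(-73 + w) (z(w) = √(w - 73) = √(-73 + w))
b(F) = 5 - 5*F
(b(-157) + z(37))*(39906 - 46432) = ((5 - 5*(-157)) + √(-73 + 37))*(39906 - 46432) = ((5 + 785) + √(-36))*(-6526) = (790 + 6*I)*(-6526) = -5155540 - 39156*I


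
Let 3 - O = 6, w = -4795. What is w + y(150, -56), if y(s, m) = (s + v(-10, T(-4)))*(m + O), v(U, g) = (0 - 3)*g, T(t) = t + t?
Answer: -15061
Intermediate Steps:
T(t) = 2*t
O = -3 (O = 3 - 1*6 = 3 - 6 = -3)
v(U, g) = -3*g
y(s, m) = (-3 + m)*(24 + s) (y(s, m) = (s - 6*(-4))*(m - 3) = (s - 3*(-8))*(-3 + m) = (s + 24)*(-3 + m) = (24 + s)*(-3 + m) = (-3 + m)*(24 + s))
w + y(150, -56) = -4795 + (-72 - 3*150 + 24*(-56) - 56*150) = -4795 + (-72 - 450 - 1344 - 8400) = -4795 - 10266 = -15061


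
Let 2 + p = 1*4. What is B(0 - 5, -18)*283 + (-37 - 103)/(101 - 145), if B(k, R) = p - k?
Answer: 21826/11 ≈ 1984.2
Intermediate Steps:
p = 2 (p = -2 + 1*4 = -2 + 4 = 2)
B(k, R) = 2 - k
B(0 - 5, -18)*283 + (-37 - 103)/(101 - 145) = (2 - (0 - 5))*283 + (-37 - 103)/(101 - 145) = (2 - 1*(-5))*283 - 140/(-44) = (2 + 5)*283 - 140*(-1/44) = 7*283 + 35/11 = 1981 + 35/11 = 21826/11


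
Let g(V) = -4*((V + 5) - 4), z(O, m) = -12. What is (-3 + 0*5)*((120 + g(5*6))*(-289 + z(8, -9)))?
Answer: -3612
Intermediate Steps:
g(V) = -4 - 4*V (g(V) = -4*((5 + V) - 4) = -4*(1 + V) = -4 - 4*V)
(-3 + 0*5)*((120 + g(5*6))*(-289 + z(8, -9))) = (-3 + 0*5)*((120 + (-4 - 20*6))*(-289 - 12)) = (-3 + 0)*((120 + (-4 - 4*30))*(-301)) = -3*(120 + (-4 - 120))*(-301) = -3*(120 - 124)*(-301) = -(-12)*(-301) = -3*1204 = -3612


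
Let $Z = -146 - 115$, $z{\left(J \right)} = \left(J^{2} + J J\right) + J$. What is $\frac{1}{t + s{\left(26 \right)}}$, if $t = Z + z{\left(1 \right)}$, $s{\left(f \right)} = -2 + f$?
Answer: $- \frac{1}{234} \approx -0.0042735$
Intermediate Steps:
$z{\left(J \right)} = J + 2 J^{2}$ ($z{\left(J \right)} = \left(J^{2} + J^{2}\right) + J = 2 J^{2} + J = J + 2 J^{2}$)
$Z = -261$
$t = -258$ ($t = -261 + 1 \left(1 + 2 \cdot 1\right) = -261 + 1 \left(1 + 2\right) = -261 + 1 \cdot 3 = -261 + 3 = -258$)
$\frac{1}{t + s{\left(26 \right)}} = \frac{1}{-258 + \left(-2 + 26\right)} = \frac{1}{-258 + 24} = \frac{1}{-234} = - \frac{1}{234}$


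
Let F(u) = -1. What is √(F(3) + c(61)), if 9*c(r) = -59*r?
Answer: 2*I*√902/3 ≈ 20.022*I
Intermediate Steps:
c(r) = -59*r/9 (c(r) = (-59*r)/9 = -59*r/9)
√(F(3) + c(61)) = √(-1 - 59/9*61) = √(-1 - 3599/9) = √(-3608/9) = 2*I*√902/3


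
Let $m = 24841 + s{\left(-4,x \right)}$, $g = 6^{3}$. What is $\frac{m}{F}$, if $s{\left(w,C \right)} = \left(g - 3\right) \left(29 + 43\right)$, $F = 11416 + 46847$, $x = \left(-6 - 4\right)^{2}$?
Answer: $\frac{40177}{58263} \approx 0.68958$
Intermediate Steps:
$x = 100$ ($x = \left(-10\right)^{2} = 100$)
$g = 216$
$F = 58263$
$s{\left(w,C \right)} = 15336$ ($s{\left(w,C \right)} = \left(216 - 3\right) \left(29 + 43\right) = 213 \cdot 72 = 15336$)
$m = 40177$ ($m = 24841 + 15336 = 40177$)
$\frac{m}{F} = \frac{40177}{58263}$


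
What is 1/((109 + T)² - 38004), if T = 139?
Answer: 1/23500 ≈ 4.2553e-5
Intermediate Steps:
1/((109 + T)² - 38004) = 1/((109 + 139)² - 38004) = 1/(248² - 38004) = 1/(61504 - 38004) = 1/23500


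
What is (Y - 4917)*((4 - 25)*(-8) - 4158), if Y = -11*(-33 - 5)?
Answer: 17951010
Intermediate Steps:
Y = 418 (Y = -11*(-38) = 418)
(Y - 4917)*((4 - 25)*(-8) - 4158) = (418 - 4917)*((4 - 25)*(-8) - 4158) = -4499*(-21*(-8) - 4158) = -4499*(168 - 4158) = -4499*(-3990) = 17951010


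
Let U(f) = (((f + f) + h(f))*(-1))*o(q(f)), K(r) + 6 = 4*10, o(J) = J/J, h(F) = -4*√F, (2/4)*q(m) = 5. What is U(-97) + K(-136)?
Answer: 228 + 4*I*√97 ≈ 228.0 + 39.395*I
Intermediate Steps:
q(m) = 10 (q(m) = 2*5 = 10)
o(J) = 1
K(r) = 34 (K(r) = -6 + 4*10 = -6 + 40 = 34)
U(f) = -2*f + 4*√f (U(f) = (((f + f) - 4*√f)*(-1))*1 = ((2*f - 4*√f)*(-1))*1 = ((-4*√f + 2*f)*(-1))*1 = (-2*f + 4*√f)*1 = -2*f + 4*√f)
U(-97) + K(-136) = (-2*(-97) + 4*√(-97)) + 34 = (194 + 4*(I*√97)) + 34 = (194 + 4*I*√97) + 34 = 228 + 4*I*√97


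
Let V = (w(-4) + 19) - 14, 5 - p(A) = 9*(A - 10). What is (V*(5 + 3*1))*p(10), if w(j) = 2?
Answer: 280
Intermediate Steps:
p(A) = 95 - 9*A (p(A) = 5 - 9*(A - 10) = 5 - 9*(-10 + A) = 5 - (-90 + 9*A) = 5 + (90 - 9*A) = 95 - 9*A)
V = 7 (V = (2 + 19) - 14 = 21 - 14 = 7)
(V*(5 + 3*1))*p(10) = (7*(5 + 3*1))*(95 - 9*10) = (7*(5 + 3))*(95 - 90) = (7*8)*5 = 56*5 = 280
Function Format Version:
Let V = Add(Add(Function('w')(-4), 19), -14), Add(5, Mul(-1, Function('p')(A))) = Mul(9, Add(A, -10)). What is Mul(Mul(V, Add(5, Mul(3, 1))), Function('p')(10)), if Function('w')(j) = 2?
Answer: 280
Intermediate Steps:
Function('p')(A) = Add(95, Mul(-9, A)) (Function('p')(A) = Add(5, Mul(-1, Mul(9, Add(A, -10)))) = Add(5, Mul(-1, Mul(9, Add(-10, A)))) = Add(5, Mul(-1, Add(-90, Mul(9, A)))) = Add(5, Add(90, Mul(-9, A))) = Add(95, Mul(-9, A)))
V = 7 (V = Add(Add(2, 19), -14) = Add(21, -14) = 7)
Mul(Mul(V, Add(5, Mul(3, 1))), Function('p')(10)) = Mul(Mul(7, Add(5, Mul(3, 1))), Add(95, Mul(-9, 10))) = Mul(Mul(7, Add(5, 3)), Add(95, -90)) = Mul(Mul(7, 8), 5) = Mul(56, 5) = 280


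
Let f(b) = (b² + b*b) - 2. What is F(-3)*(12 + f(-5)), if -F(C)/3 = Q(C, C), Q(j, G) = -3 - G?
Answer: 0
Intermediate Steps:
f(b) = -2 + 2*b² (f(b) = (b² + b²) - 2 = 2*b² - 2 = -2 + 2*b²)
F(C) = 9 + 3*C (F(C) = -3*(-3 - C) = 9 + 3*C)
F(-3)*(12 + f(-5)) = (9 + 3*(-3))*(12 + (-2 + 2*(-5)²)) = (9 - 9)*(12 + (-2 + 2*25)) = 0*(12 + (-2 + 50)) = 0*(12 + 48) = 0*60 = 0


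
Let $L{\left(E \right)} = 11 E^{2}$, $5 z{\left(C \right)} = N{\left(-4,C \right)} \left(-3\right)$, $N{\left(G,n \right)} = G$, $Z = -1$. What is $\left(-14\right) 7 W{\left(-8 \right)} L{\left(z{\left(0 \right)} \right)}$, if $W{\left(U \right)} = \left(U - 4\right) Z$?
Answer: $- \frac{1862784}{25} \approx -74511.0$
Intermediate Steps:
$W{\left(U \right)} = 4 - U$ ($W{\left(U \right)} = \left(U - 4\right) \left(-1\right) = \left(-4 + U\right) \left(-1\right) = 4 - U$)
$z{\left(C \right)} = \frac{12}{5}$ ($z{\left(C \right)} = \frac{\left(-4\right) \left(-3\right)}{5} = \frac{1}{5} \cdot 12 = \frac{12}{5}$)
$\left(-14\right) 7 W{\left(-8 \right)} L{\left(z{\left(0 \right)} \right)} = \left(-14\right) 7 \left(4 - -8\right) 11 \left(\frac{12}{5}\right)^{2} = - 98 \left(4 + 8\right) 11 \cdot \frac{144}{25} = \left(-98\right) 12 \cdot \frac{1584}{25} = \left(-1176\right) \frac{1584}{25} = - \frac{1862784}{25}$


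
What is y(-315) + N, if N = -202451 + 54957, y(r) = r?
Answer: -147809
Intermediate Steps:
N = -147494
y(-315) + N = -315 - 147494 = -147809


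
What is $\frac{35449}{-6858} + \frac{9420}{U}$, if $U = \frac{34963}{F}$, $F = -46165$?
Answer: $- \frac{2983607352787}{239776254} \approx -12443.0$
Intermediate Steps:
$U = - \frac{34963}{46165}$ ($U = \frac{34963}{-46165} = 34963 \left(- \frac{1}{46165}\right) = - \frac{34963}{46165} \approx -0.75735$)
$\frac{35449}{-6858} + \frac{9420}{U} = \frac{35449}{-6858} + \frac{9420}{- \frac{34963}{46165}} = 35449 \left(- \frac{1}{6858}\right) + 9420 \left(- \frac{46165}{34963}\right) = - \frac{35449}{6858} - \frac{434874300}{34963} = - \frac{2983607352787}{239776254}$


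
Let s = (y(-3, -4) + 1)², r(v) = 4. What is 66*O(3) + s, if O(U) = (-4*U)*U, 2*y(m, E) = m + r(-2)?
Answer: -9495/4 ≈ -2373.8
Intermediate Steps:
y(m, E) = 2 + m/2 (y(m, E) = (m + 4)/2 = (4 + m)/2 = 2 + m/2)
O(U) = -4*U²
s = 9/4 (s = ((2 + (½)*(-3)) + 1)² = ((2 - 3/2) + 1)² = (½ + 1)² = (3/2)² = 9/4 ≈ 2.2500)
66*O(3) + s = 66*(-4*3²) + 9/4 = 66*(-4*9) + 9/4 = 66*(-36) + 9/4 = -2376 + 9/4 = -9495/4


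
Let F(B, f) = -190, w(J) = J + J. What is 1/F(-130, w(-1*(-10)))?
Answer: -1/190 ≈ -0.0052632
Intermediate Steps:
w(J) = 2*J
1/F(-130, w(-1*(-10))) = 1/(-190) = -1/190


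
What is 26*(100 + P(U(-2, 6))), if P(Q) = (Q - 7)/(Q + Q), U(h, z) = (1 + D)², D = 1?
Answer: 10361/4 ≈ 2590.3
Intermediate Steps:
U(h, z) = 4 (U(h, z) = (1 + 1)² = 2² = 4)
P(Q) = (-7 + Q)/(2*Q) (P(Q) = (-7 + Q)/((2*Q)) = (-7 + Q)*(1/(2*Q)) = (-7 + Q)/(2*Q))
26*(100 + P(U(-2, 6))) = 26*(100 + (½)*(-7 + 4)/4) = 26*(100 + (½)*(¼)*(-3)) = 26*(100 - 3/8) = 26*(797/8) = 10361/4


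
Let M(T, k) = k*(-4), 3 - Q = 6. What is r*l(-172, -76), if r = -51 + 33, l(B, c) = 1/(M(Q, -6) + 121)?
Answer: -18/145 ≈ -0.12414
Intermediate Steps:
Q = -3 (Q = 3 - 1*6 = 3 - 6 = -3)
M(T, k) = -4*k
l(B, c) = 1/145 (l(B, c) = 1/(-4*(-6) + 121) = 1/(24 + 121) = 1/145)
r = -18
r*l(-172, -76) = -18*1/145 = -18/145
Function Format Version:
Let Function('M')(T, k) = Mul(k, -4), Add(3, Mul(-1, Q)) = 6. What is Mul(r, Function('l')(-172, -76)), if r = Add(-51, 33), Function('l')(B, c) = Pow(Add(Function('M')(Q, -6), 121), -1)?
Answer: Rational(-18, 145) ≈ -0.12414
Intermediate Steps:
Q = -3 (Q = Add(3, Mul(-1, 6)) = Add(3, -6) = -3)
Function('M')(T, k) = Mul(-4, k)
Function('l')(B, c) = Rational(1, 145) (Function('l')(B, c) = Pow(Add(Mul(-4, -6), 121), -1) = Pow(Add(24, 121), -1) = Pow(145, -1) = Rational(1, 145))
r = -18
Mul(r, Function('l')(-172, -76)) = Mul(-18, Rational(1, 145)) = Rational(-18, 145)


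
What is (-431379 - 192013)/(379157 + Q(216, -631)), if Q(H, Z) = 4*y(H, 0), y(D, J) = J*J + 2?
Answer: -623392/379165 ≈ -1.6441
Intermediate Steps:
y(D, J) = 2 + J**2 (y(D, J) = J**2 + 2 = 2 + J**2)
Q(H, Z) = 8 (Q(H, Z) = 4*(2 + 0**2) = 4*(2 + 0) = 4*2 = 8)
(-431379 - 192013)/(379157 + Q(216, -631)) = (-431379 - 192013)/(379157 + 8) = -623392/379165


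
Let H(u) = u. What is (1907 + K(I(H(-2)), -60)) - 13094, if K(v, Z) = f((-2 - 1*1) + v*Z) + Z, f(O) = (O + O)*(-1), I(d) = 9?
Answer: -10161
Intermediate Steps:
f(O) = -2*O (f(O) = (2*O)*(-1) = -2*O)
K(v, Z) = 6 + Z - 2*Z*v (K(v, Z) = -2*((-2 - 1*1) + v*Z) + Z = -2*((-2 - 1) + Z*v) + Z = -2*(-3 + Z*v) + Z = (6 - 2*Z*v) + Z = 6 + Z - 2*Z*v)
(1907 + K(I(H(-2)), -60)) - 13094 = (1907 + (6 - 60 - 2*(-60)*9)) - 13094 = (1907 + (6 - 60 + 1080)) - 13094 = (1907 + 1026) - 13094 = 2933 - 13094 = -10161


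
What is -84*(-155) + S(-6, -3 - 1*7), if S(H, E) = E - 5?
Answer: 13005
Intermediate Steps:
S(H, E) = -5 + E
-84*(-155) + S(-6, -3 - 1*7) = -84*(-155) + (-5 + (-3 - 1*7)) = 13020 + (-5 + (-3 - 7)) = 13020 + (-5 - 10) = 13020 - 15 = 13005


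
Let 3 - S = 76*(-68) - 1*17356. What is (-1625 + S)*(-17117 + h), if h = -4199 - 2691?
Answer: -501794314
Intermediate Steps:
S = 22527 (S = 3 - (76*(-68) - 1*17356) = 3 - (-5168 - 17356) = 3 - 1*(-22524) = 3 + 22524 = 22527)
h = -6890
(-1625 + S)*(-17117 + h) = (-1625 + 22527)*(-17117 - 6890) = 20902*(-24007) = -501794314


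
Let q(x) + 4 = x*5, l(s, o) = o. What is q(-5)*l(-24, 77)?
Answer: -2233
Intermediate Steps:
q(x) = -4 + 5*x (q(x) = -4 + x*5 = -4 + 5*x)
q(-5)*l(-24, 77) = (-4 + 5*(-5))*77 = (-4 - 25)*77 = -29*77 = -2233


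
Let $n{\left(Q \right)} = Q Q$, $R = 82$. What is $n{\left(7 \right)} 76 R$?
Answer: $305368$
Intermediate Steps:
$n{\left(Q \right)} = Q^{2}$
$n{\left(7 \right)} 76 R = 7^{2} \cdot 76 \cdot 82 = 49 \cdot 76 \cdot 82 = 3724 \cdot 82 = 305368$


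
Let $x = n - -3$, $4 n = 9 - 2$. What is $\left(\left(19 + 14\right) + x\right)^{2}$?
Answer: $\frac{22801}{16} \approx 1425.1$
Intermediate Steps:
$n = \frac{7}{4}$ ($n = \frac{9 - 2}{4} = \frac{1}{4} \cdot 7 = \frac{7}{4} \approx 1.75$)
$x = \frac{19}{4}$ ($x = \frac{7}{4} - -3 = \frac{7}{4} + 3 = \frac{19}{4} \approx 4.75$)
$\left(\left(19 + 14\right) + x\right)^{2} = \left(\left(19 + 14\right) + \frac{19}{4}\right)^{2} = \left(33 + \frac{19}{4}\right)^{2} = \left(\frac{151}{4}\right)^{2} = \frac{22801}{16}$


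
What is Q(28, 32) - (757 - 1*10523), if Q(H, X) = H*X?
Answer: 10662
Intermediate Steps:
Q(28, 32) - (757 - 1*10523) = 28*32 - (757 - 1*10523) = 896 - (757 - 10523) = 896 - 1*(-9766) = 896 + 9766 = 10662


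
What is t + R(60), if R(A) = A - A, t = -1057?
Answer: -1057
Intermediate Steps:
R(A) = 0
t + R(60) = -1057 + 0 = -1057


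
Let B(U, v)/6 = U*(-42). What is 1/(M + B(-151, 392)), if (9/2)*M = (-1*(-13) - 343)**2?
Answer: 1/62252 ≈ 1.6064e-5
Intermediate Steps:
M = 24200 (M = 2*(-1*(-13) - 343)**2/9 = 2*(13 - 343)**2/9 = (2/9)*(-330)**2 = (2/9)*108900 = 24200)
B(U, v) = -252*U (B(U, v) = 6*(U*(-42)) = 6*(-42*U) = -252*U)
1/(M + B(-151, 392)) = 1/(24200 - 252*(-151)) = 1/(24200 + 38052) = 1/62252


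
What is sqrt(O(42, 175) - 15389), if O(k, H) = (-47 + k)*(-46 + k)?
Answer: I*sqrt(15369) ≈ 123.97*I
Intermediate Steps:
sqrt(O(42, 175) - 15389) = sqrt((2162 + 42**2 - 93*42) - 15389) = sqrt((2162 + 1764 - 3906) - 15389) = sqrt(20 - 15389) = sqrt(-15369) = I*sqrt(15369)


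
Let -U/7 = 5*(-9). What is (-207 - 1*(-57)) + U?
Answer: 165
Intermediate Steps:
U = 315 (U = -35*(-9) = -7*(-45) = 315)
(-207 - 1*(-57)) + U = (-207 - 1*(-57)) + 315 = (-207 + 57) + 315 = -150 + 315 = 165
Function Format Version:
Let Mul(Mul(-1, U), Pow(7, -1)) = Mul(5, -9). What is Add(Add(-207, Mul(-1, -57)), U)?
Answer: 165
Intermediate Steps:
U = 315 (U = Mul(-7, Mul(5, -9)) = Mul(-7, -45) = 315)
Add(Add(-207, Mul(-1, -57)), U) = Add(Add(-207, Mul(-1, -57)), 315) = Add(Add(-207, 57), 315) = Add(-150, 315) = 165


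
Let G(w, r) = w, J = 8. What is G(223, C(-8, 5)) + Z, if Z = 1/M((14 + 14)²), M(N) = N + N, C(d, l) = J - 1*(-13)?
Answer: 349665/1568 ≈ 223.00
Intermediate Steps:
C(d, l) = 21 (C(d, l) = 8 - 1*(-13) = 8 + 13 = 21)
M(N) = 2*N
Z = 1/1568 (Z = 1/(2*(14 + 14)²) = 1/(2*28²) = 1/(2*784) = 1/1568 ≈ 0.00063775)
G(223, C(-8, 5)) + Z = 223 + 1/1568 = 349665/1568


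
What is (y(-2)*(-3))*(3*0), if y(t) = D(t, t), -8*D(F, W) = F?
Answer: 0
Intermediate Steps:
D(F, W) = -F/8
y(t) = -t/8
(y(-2)*(-3))*(3*0) = (-1/8*(-2)*(-3))*(3*0) = ((1/4)*(-3))*0 = -3/4*0 = 0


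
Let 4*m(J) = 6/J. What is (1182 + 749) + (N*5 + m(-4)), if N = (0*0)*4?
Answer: 15445/8 ≈ 1930.6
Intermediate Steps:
N = 0 (N = 0*4 = 0)
m(J) = 3/(2*J) (m(J) = (6/J)/4 = 3/(2*J))
(1182 + 749) + (N*5 + m(-4)) = (1182 + 749) + (0*5 + (3/2)/(-4)) = 1931 + (0 + (3/2)*(-¼)) = 1931 + (0 - 3/8) = 1931 - 3/8 = 15445/8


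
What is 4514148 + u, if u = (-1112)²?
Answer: 5750692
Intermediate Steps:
u = 1236544
4514148 + u = 4514148 + 1236544 = 5750692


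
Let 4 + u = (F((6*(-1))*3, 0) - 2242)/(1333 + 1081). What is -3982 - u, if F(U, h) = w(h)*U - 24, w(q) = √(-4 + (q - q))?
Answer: -4800313/1207 + 18*I/1207 ≈ -3977.1 + 0.014913*I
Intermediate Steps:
w(q) = 2*I (w(q) = √(-4 + 0) = √(-4) = 2*I)
F(U, h) = -24 + 2*I*U (F(U, h) = (2*I)*U - 24 = 2*I*U - 24 = -24 + 2*I*U)
u = -5961/1207 - 18*I/1207 (u = -4 + ((-24 + 2*I*((6*(-1))*3)) - 2242)/(1333 + 1081) = -4 + ((-24 + 2*I*(-6*3)) - 2242)/2414 = -4 + ((-24 + 2*I*(-18)) - 2242)*(1/2414) = -4 + ((-24 - 36*I) - 2242)*(1/2414) = -4 + (-2266 - 36*I)*(1/2414) = -4 + (-1133/1207 - 18*I/1207) = -5961/1207 - 18*I/1207 ≈ -4.9387 - 0.014913*I)
-3982 - u = -3982 - (-5961/1207 - 18*I/1207) = -3982 + (5961/1207 + 18*I/1207) = -4800313/1207 + 18*I/1207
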